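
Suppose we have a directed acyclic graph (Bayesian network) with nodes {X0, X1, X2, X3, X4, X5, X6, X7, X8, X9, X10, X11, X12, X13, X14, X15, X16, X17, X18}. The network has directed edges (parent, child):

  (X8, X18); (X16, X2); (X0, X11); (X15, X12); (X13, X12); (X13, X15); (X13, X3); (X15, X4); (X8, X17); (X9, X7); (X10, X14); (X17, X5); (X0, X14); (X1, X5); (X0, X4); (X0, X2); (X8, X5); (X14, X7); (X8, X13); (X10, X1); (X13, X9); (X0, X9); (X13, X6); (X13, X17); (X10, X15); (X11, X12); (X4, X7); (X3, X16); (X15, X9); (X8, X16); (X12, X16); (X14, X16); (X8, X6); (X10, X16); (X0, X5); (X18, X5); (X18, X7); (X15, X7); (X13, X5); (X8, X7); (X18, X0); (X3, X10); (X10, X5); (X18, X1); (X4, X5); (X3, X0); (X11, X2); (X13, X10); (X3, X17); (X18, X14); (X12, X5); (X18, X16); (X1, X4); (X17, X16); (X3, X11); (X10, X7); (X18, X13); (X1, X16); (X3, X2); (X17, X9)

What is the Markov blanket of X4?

{X0, X1, X5, X7, X8, X9, X10, X12, X13, X14, X15, X17, X18}

The Markov blanket of a node is its parents, its children, and the other parents of its children.
Parents of X4: X0, X1, X15.
Children of X4: X5, X7.
Parents of each child, excluding X4:
  X5's other parents are X0, X1, X8, X10, X12, X13, X17, X18.
  X7 also has parents X8, X9, X10, X14, X15, X18.
Taking the union gives {X0, X1, X5, X7, X8, X9, X10, X12, X13, X14, X15, X17, X18}.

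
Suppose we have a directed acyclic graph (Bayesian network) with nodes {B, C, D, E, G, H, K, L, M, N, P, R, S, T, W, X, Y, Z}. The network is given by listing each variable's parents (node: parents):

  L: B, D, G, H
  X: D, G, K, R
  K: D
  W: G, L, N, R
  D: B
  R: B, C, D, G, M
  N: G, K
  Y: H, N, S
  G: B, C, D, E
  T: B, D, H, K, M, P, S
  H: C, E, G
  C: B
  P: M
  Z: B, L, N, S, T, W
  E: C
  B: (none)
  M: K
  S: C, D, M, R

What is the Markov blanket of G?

The Markov blanket of a node is its parents, its children, and the other parents of its children.
G has children H, L, N, R, W, X.
Parents of G: B, C, D, E.
Other parents of G's children:
  parents(H) \ {G} = {C, E}.
  L also has parents B, D, H.
  N's other parent is K.
  R also has parents B, C, D, M.
  parents(W) \ {G} = {L, N, R}.
  X also has parents D, K, R.
Union: {B, C, D, E} ∪ {H, L, N, R, W, X} ∪ {B, C, D, E, H, K, L, M, N, R} = {B, C, D, E, H, K, L, M, N, R, W, X}.

{B, C, D, E, H, K, L, M, N, R, W, X}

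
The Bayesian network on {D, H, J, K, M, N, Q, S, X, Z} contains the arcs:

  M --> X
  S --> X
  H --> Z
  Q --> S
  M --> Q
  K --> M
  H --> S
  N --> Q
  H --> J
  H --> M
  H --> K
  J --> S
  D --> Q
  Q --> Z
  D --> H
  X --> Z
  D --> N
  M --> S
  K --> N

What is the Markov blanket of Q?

{D, H, J, M, N, S, X, Z}

Recall MB(v) = parents ∪ children ∪ spouses, where spouses are the other parents of v's children.
Pa(Q) = {D, M, N}.
Q's children: S, Z.
Parents of each child, excluding Q:
  S's other parents are H, J, M.
  Z's other parents are H, X.
So the Markov blanket of Q is {D, H, J, M, N, S, X, Z}.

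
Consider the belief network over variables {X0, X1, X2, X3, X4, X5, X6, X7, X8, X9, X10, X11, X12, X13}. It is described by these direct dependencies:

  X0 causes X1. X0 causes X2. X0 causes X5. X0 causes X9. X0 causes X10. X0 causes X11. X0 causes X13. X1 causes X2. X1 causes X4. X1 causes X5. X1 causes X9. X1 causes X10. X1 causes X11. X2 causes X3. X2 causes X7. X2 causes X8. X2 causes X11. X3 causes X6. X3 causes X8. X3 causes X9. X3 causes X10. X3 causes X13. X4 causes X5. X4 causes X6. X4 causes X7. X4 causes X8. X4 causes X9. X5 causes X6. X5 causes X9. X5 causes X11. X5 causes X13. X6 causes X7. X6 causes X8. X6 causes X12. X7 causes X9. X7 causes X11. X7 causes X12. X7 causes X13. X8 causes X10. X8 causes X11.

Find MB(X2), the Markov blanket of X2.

X2's parents: X0, X1.
Children of X2: X3, X7, X8, X11.
Co-parents of X2 (other parents of its children):
  X3 has no other parent.
  X7's other parents are X4, X6.
  parents(X8) \ {X2} = {X3, X4, X6}.
  X11 also has parents X0, X1, X5, X7, X8.
Taking the union gives {X0, X1, X3, X4, X5, X6, X7, X8, X11}.

{X0, X1, X3, X4, X5, X6, X7, X8, X11}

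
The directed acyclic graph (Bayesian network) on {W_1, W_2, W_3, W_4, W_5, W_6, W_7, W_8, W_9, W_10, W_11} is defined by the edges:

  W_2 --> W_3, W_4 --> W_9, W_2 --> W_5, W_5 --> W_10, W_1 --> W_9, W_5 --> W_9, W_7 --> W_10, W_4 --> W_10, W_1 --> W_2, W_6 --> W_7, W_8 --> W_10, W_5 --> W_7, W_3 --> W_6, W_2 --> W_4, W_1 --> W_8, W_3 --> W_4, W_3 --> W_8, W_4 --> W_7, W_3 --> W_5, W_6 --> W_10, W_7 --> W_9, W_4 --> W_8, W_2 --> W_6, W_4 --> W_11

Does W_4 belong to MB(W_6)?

W_4 is a co-parent of W_6: both are parents of W_7, W_10.
So W_4 ∈ MB(W_6).

Yes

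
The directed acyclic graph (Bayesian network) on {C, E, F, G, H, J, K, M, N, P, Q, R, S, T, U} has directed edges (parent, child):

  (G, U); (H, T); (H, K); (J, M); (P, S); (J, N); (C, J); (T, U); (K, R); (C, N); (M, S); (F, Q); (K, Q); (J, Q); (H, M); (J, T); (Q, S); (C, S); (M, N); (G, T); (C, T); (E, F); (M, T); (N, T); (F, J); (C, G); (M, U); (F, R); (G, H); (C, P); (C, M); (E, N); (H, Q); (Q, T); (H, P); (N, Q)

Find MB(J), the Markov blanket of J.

The Markov blanket of a node is its parents, its children, and the other parents of its children.
Parents of J: C, F.
Ch(J) = {M, N, Q, T}.
Co-parents of J (other parents of its children):
  M: C, H
  N: C, E, M
  Q: F, H, K, N
  T: C, G, H, M, N, Q
MB(J) = {C, E, F, G, H, K, M, N, Q, T}.

{C, E, F, G, H, K, M, N, Q, T}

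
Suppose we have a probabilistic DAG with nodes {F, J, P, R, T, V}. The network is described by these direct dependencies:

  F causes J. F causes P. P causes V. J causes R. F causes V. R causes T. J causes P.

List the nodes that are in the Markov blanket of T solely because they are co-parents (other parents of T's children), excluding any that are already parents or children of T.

{}

T has no children, so it has no co-parents. The set is empty.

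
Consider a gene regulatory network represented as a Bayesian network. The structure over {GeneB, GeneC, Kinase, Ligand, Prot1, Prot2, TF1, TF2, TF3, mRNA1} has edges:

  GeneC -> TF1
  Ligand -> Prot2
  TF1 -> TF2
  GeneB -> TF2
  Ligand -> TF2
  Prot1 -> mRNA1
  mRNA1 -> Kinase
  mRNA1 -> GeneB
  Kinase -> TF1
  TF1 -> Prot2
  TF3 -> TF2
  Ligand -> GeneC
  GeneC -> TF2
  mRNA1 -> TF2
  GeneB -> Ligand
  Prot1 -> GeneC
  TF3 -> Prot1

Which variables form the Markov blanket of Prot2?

Parents of Prot2: Ligand, TF1.
Prot2 has no children.
With no children, Prot2 has no spouses; the co-parent set is empty.
Union: {Ligand, TF1} ∪ {} ∪ {} = {Ligand, TF1}.

{Ligand, TF1}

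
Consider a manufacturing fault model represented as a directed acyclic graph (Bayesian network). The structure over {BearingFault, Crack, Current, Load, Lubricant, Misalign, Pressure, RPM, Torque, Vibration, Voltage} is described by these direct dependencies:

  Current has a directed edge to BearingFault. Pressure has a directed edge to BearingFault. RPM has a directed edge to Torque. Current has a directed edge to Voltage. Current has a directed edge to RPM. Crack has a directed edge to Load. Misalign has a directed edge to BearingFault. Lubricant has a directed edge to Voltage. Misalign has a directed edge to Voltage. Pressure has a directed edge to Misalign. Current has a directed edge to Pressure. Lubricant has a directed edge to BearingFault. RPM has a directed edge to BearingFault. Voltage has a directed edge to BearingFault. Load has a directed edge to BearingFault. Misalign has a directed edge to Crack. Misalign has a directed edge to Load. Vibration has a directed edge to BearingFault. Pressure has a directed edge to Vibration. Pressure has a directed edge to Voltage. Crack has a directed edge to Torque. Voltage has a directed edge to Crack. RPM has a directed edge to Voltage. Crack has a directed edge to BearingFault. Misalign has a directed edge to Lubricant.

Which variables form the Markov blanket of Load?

Load has child BearingFault.
Load's parents: Crack, Misalign.
Co-parents of Load (other parents of its children):
  BearingFault's other parents are Crack, Current, Lubricant, Misalign, Pressure, RPM, Vibration, Voltage.
MB(Load) = {BearingFault, Crack, Current, Lubricant, Misalign, Pressure, RPM, Vibration, Voltage}.

{BearingFault, Crack, Current, Lubricant, Misalign, Pressure, RPM, Vibration, Voltage}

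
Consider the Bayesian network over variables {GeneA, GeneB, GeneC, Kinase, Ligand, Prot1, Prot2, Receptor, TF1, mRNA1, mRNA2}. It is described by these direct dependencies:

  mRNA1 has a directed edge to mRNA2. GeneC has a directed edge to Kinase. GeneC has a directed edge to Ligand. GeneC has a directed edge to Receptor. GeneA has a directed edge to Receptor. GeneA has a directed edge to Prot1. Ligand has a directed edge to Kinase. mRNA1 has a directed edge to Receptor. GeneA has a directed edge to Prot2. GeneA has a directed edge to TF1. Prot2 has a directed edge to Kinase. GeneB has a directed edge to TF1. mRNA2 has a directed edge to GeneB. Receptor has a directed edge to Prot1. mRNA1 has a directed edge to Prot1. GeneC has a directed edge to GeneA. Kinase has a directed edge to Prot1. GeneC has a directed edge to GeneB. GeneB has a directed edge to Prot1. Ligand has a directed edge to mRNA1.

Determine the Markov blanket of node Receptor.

{GeneA, GeneB, GeneC, Kinase, Prot1, mRNA1}

A node's Markov blanket = Pa ∪ Ch ∪ (parents of Ch other than the node itself).
Receptor's parents: GeneA, GeneC, mRNA1.
Receptor's children: Prot1.
Co-parents of Receptor (other parents of its children):
  Prot1: GeneA, GeneB, Kinase, mRNA1
MB(Receptor) = {GeneA, GeneB, GeneC, Kinase, Prot1, mRNA1}.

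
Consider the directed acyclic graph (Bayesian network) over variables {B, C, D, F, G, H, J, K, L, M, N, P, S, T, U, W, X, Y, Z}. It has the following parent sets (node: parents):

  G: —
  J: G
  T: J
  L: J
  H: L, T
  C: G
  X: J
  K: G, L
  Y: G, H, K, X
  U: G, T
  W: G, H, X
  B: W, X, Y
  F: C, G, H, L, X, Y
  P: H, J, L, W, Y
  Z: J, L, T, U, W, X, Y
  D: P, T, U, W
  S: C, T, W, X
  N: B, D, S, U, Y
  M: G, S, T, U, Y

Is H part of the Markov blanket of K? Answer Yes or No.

H is a co-parent of K: both are parents of Y.
So H ∈ MB(K).

Yes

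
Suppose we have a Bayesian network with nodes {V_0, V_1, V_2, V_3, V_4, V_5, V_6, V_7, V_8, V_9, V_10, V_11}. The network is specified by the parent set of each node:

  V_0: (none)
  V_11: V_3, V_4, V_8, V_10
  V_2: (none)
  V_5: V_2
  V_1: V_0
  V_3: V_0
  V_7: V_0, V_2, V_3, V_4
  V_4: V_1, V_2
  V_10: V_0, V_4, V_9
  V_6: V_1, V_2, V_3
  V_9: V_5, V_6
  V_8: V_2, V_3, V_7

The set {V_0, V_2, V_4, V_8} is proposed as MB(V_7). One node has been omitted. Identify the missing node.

The Markov blanket of a node is its parents, its children, and the other parents of its children.
Pa(V_7) = {V_0, V_2, V_3, V_4}.
V_7's children: V_8.
For each child, the remaining parents (spouses of V_7):
  V_8: V_2, V_3
MB(V_7) = {V_0, V_2, V_3, V_4, V_8}.
Comparing with the claimed set, V_3 is missing.

V_3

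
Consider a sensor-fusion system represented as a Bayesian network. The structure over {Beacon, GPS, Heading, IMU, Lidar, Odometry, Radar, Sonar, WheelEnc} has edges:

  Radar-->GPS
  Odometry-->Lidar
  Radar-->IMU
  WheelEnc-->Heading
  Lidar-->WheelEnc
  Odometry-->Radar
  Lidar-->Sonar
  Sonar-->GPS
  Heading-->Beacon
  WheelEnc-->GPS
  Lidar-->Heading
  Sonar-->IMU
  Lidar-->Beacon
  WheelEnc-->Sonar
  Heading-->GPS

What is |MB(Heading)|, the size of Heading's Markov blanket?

Pa(Heading) = {Lidar, WheelEnc}.
Heading has children Beacon, GPS.
Parents of each child, excluding Heading:
  parents(GPS) \ {Heading} = {Radar, Sonar, WheelEnc}.
  parents(Beacon) \ {Heading} = {Lidar}.
MB(Heading) = {Beacon, GPS, Lidar, Radar, Sonar, WheelEnc}, which has 6 nodes.

6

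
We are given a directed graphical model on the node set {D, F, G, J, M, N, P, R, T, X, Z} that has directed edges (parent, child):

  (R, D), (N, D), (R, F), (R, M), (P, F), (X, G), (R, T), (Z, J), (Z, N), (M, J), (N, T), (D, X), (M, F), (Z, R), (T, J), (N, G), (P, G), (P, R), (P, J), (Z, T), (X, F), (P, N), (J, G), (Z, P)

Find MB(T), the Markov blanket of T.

{J, M, N, P, R, Z}

By definition, MB(T) is built from T's parents, T's children, and the co-parents of T.
Pa(T) = {N, R, Z}.
Children of T: J.
Other parents of T's children:
  J: M, P, Z
Union: {N, R, Z} ∪ {J} ∪ {M, P, Z} = {J, M, N, P, R, Z}.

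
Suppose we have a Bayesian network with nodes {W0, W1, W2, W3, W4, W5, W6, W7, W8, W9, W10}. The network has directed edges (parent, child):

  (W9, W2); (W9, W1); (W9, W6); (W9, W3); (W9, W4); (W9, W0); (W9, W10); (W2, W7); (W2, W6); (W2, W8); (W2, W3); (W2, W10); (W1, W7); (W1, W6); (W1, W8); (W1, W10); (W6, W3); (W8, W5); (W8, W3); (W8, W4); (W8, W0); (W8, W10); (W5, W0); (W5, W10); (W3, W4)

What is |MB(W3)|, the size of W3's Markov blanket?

5

W3's children: W4.
Parents of W3: W2, W6, W8, W9.
Other parents of W3's children:
  parents(W4) \ {W3} = {W8, W9}.
MB(W3) = {W2, W4, W6, W8, W9}, which has 5 nodes.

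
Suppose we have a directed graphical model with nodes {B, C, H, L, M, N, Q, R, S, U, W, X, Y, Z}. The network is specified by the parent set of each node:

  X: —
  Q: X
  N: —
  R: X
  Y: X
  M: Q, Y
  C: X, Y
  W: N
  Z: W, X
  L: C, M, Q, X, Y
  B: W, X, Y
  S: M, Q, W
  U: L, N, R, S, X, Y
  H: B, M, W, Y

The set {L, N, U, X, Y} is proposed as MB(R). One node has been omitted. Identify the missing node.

The Markov blanket of a node is its parents, its children, and the other parents of its children.
R's parents: X.
R's children: U.
Co-parents of R (other parents of its children):
  U also has parents L, N, S, X, Y.
MB(R) = {L, N, S, U, X, Y}.
Comparing with the claimed set, S is missing.

S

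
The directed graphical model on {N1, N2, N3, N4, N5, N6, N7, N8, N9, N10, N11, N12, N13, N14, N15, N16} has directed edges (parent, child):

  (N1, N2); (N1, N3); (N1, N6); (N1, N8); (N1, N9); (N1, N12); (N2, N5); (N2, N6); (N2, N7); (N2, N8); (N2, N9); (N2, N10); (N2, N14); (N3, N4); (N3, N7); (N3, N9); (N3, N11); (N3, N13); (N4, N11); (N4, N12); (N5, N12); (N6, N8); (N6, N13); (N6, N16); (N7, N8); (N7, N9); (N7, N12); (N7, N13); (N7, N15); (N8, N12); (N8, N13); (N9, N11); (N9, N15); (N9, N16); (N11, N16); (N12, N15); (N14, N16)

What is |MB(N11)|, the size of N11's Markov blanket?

6

By definition, MB(N11) is built from N11's parents, N11's children, and the co-parents of N11.
N11's parents: N3, N4, N9.
Ch(N11) = {N16}.
Co-parents of N11 (other parents of its children):
  parents(N16) \ {N11} = {N6, N9, N14}.
MB(N11) = {N3, N4, N6, N9, N14, N16}, which has 6 nodes.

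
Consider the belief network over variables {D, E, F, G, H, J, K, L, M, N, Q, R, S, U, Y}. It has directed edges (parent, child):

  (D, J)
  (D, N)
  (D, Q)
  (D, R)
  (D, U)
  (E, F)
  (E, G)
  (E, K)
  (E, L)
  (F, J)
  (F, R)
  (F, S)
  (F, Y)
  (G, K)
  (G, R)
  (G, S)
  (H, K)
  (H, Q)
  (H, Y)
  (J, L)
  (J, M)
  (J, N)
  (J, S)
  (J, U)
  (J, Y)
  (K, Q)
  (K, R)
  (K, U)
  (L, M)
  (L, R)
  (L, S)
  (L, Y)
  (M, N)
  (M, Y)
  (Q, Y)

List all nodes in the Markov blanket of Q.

A node's Markov blanket = Pa ∪ Ch ∪ (parents of Ch other than the node itself).
Pa(Q) = {D, H, K}.
Children of Q: Y.
Parents of each child, excluding Q:
  Y: F, H, J, L, M
Taking the union gives {D, F, H, J, K, L, M, Y}.

{D, F, H, J, K, L, M, Y}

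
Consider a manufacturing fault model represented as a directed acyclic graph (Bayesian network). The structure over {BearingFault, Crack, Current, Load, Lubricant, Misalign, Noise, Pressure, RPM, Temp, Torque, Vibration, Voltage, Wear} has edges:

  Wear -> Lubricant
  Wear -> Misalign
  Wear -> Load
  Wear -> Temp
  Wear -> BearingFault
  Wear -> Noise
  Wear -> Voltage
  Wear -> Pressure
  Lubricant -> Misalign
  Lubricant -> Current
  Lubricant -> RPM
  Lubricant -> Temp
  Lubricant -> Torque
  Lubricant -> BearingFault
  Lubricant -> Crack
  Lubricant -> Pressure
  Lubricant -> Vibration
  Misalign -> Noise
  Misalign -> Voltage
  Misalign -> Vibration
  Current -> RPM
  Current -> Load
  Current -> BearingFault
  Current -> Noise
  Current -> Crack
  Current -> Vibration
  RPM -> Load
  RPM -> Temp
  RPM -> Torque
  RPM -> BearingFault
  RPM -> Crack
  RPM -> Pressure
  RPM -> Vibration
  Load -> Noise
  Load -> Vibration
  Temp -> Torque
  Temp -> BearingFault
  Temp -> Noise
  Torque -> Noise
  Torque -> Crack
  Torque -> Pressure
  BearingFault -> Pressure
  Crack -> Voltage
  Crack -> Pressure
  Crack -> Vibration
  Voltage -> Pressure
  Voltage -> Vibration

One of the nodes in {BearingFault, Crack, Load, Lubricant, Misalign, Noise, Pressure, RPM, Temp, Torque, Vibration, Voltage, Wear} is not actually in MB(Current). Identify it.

A node's Markov blanket = Pa ∪ Ch ∪ (parents of Ch other than the node itself).
Current's parents: Lubricant.
Children of Current: BearingFault, Crack, Load, Noise, RPM, Vibration.
For each child, the remaining parents (spouses of Current):
  parents(RPM) \ {Current} = {Lubricant}.
  Load's other parents are RPM, Wear.
  BearingFault also has parents Lubricant, RPM, Temp, Wear.
  Noise also has parents Load, Misalign, Temp, Torque, Wear.
  parents(Crack) \ {Current} = {Lubricant, RPM, Torque}.
  parents(Vibration) \ {Current} = {Crack, Load, Lubricant, Misalign, RPM, Voltage}.
MB(Current) = {BearingFault, Crack, Load, Lubricant, Misalign, Noise, RPM, Temp, Torque, Vibration, Voltage, Wear}.
Pressure is neither a parent, child, nor co-parent of Current, so it does not belong.

Pressure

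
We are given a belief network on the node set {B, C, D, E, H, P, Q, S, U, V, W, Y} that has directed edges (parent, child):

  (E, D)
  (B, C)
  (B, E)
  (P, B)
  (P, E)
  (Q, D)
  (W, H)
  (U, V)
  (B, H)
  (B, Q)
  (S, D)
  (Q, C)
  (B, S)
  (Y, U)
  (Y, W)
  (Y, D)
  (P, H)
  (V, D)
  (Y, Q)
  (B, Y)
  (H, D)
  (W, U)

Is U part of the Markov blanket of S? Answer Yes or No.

The Markov blanket of a node is its parents, its children, and the other parents of its children.
S's children: D.
S has parent B.
Parents of each child, excluding S:
  D's other parents are E, H, Q, V, Y.
MB(S) = {B, D, E, H, Q, V, Y}; U is not in this set.

No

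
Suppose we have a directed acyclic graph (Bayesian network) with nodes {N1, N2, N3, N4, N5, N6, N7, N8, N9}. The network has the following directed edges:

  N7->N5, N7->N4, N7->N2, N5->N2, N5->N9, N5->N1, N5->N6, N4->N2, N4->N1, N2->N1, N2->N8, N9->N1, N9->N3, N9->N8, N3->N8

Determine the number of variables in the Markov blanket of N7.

N7's parents: none.
N7's children: N2, N4, N5.
Co-parents of N7 (other parents of its children):
  N5: —
  N4: —
  N2: N4, N5
MB(N7) = {N2, N4, N5}, which has 3 nodes.

3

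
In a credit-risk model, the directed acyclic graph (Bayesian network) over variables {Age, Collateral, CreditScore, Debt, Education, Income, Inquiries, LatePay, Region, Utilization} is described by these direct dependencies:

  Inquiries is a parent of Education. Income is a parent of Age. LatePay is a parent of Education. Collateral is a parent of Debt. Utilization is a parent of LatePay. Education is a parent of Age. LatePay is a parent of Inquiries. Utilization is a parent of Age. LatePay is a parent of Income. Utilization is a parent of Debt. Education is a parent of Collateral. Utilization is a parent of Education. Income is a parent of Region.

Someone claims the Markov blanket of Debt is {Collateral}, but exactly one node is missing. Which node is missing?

The Markov blanket of a node is its parents, its children, and the other parents of its children.
Debt's parents: Collateral, Utilization.
Debt has no children.
With no children, Debt has no spouses; the co-parent set is empty.
MB(Debt) = {Collateral, Utilization}.
Comparing with the claimed set, Utilization is missing.

Utilization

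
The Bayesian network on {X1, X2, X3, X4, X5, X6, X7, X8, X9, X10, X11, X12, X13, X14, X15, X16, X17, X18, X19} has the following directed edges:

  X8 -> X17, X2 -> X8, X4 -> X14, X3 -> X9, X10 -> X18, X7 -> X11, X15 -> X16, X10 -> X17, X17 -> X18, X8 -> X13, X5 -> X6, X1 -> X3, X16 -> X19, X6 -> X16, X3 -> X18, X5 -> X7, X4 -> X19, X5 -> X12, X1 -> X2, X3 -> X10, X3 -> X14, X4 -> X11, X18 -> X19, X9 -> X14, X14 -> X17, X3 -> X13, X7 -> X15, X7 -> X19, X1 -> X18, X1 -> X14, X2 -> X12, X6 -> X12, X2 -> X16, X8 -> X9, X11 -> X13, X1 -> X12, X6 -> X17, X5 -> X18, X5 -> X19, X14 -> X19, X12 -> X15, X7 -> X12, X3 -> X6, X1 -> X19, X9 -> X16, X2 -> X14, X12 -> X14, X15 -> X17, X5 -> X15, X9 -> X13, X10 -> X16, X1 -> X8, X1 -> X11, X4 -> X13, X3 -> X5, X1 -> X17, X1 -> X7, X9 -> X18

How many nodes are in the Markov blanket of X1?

17

X1's parents: none.
X1's children: X2, X3, X7, X8, X11, X12, X14, X17, X18, X19.
For each child, the remaining parents (spouses of X1):
  X2 has no other parent.
  X3: no additional parents.
  X7 also has parent X5.
  parents(X8) \ {X1} = {X2}.
  X11's other parents are X4, X7.
  parents(X12) \ {X1} = {X2, X5, X6, X7}.
  X14 also has parents X2, X3, X4, X9, X12.
  X17 also has parents X6, X8, X10, X14, X15.
  parents(X18) \ {X1} = {X3, X5, X9, X10, X17}.
  X19's other parents are X4, X5, X7, X14, X16, X18.
MB(X1) = {X2, X3, X4, X5, X6, X7, X8, X9, X10, X11, X12, X14, X15, X16, X17, X18, X19}, which has 17 nodes.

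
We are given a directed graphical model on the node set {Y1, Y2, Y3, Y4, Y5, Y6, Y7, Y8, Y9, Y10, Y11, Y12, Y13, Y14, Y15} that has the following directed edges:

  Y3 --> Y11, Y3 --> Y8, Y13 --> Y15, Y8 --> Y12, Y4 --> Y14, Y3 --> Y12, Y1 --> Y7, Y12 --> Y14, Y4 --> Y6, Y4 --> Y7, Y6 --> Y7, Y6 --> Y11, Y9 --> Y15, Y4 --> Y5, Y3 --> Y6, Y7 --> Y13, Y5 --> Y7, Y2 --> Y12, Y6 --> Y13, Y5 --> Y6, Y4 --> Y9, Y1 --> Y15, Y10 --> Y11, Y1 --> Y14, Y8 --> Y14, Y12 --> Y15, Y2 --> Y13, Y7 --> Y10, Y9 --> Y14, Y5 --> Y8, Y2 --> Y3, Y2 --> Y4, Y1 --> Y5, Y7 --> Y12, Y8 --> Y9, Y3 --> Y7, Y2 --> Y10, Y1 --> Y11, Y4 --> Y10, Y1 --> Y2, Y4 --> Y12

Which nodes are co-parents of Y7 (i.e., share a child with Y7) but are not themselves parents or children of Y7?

Children of Y7: Y10, Y12, Y13.
  parents(Y10) \ {Y7} = {Y2, Y4}.
  Y12 also has parents Y2, Y3, Y4, Y8.
  Y13's other parents are Y2, Y6.
Excluding nodes already adjacent to Y7 (Y1, Y3, Y4, Y5, Y6, Y10, Y12, Y13), the co-parent-only contribution is {Y2, Y8}.

{Y2, Y8}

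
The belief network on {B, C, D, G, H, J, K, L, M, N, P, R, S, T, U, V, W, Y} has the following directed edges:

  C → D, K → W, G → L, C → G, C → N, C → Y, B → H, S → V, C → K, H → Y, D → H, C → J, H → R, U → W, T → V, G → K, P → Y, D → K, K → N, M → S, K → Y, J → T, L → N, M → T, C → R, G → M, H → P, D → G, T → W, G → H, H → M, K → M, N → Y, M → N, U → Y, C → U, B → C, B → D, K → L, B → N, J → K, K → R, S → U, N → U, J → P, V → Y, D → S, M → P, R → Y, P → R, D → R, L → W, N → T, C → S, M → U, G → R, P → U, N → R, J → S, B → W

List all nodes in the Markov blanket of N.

The Markov blanket of a node is its parents, its children, and the other parents of its children.
Children of N: R, T, U, Y.
N has parents B, C, K, L, M.
Parents of each child, excluding N:
  R: C, D, G, H, K, P
  T: J, M
  U: C, M, P, S
  Y: C, H, K, P, R, U, V
Union: {B, C, K, L, M} ∪ {R, T, U, Y} ∪ {C, D, G, H, J, K, M, P, R, S, U, V} = {B, C, D, G, H, J, K, L, M, P, R, S, T, U, V, Y}.

{B, C, D, G, H, J, K, L, M, P, R, S, T, U, V, Y}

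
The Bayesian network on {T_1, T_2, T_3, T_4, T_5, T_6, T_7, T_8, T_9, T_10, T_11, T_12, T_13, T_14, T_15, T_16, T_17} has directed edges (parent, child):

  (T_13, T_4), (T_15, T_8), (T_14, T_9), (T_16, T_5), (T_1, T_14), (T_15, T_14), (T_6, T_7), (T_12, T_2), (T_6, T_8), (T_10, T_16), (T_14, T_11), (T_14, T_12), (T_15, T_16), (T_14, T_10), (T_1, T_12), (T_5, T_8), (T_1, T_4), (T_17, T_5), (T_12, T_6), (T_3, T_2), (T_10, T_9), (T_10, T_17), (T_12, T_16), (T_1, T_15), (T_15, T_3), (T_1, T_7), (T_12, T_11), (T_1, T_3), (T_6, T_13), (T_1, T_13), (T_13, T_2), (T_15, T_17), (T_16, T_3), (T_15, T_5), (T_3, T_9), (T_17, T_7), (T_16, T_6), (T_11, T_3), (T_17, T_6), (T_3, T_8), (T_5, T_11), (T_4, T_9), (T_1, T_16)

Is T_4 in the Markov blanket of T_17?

By definition, MB(T_17) is built from T_17's parents, T_17's children, and the co-parents of T_17.
T_17 has parents T_10, T_15.
T_17's children: T_5, T_6, T_7.
For each child, the remaining parents (spouses of T_17):
  T_5: T_15, T_16
  T_6: T_12, T_16
  T_7: T_1, T_6
MB(T_17) = {T_1, T_5, T_6, T_7, T_10, T_12, T_15, T_16}; T_4 is not in this set.

No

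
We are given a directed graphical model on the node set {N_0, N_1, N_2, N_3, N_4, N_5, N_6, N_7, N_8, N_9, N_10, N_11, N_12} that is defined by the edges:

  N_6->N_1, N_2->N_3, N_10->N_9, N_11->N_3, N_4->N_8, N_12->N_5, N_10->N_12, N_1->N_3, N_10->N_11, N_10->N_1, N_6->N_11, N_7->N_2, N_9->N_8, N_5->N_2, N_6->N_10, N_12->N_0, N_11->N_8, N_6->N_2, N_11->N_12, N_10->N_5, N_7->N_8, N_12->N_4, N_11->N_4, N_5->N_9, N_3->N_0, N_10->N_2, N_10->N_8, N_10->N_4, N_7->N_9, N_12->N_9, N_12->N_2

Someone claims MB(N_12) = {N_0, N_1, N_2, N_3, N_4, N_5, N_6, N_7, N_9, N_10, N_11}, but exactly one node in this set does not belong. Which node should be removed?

N_1

A node's Markov blanket = Pa ∪ Ch ∪ (parents of Ch other than the node itself).
Ch(N_12) = {N_0, N_2, N_4, N_5, N_9}.
N_12's parents: N_10, N_11.
Parents of each child, excluding N_12:
  N_5: N_10
  N_2: N_5, N_6, N_7, N_10
  N_4: N_10, N_11
  N_9: N_5, N_7, N_10
  N_0: N_3
MB(N_12) = {N_0, N_2, N_3, N_4, N_5, N_6, N_7, N_9, N_10, N_11}.
N_1 is neither a parent, child, nor co-parent of N_12, so it does not belong.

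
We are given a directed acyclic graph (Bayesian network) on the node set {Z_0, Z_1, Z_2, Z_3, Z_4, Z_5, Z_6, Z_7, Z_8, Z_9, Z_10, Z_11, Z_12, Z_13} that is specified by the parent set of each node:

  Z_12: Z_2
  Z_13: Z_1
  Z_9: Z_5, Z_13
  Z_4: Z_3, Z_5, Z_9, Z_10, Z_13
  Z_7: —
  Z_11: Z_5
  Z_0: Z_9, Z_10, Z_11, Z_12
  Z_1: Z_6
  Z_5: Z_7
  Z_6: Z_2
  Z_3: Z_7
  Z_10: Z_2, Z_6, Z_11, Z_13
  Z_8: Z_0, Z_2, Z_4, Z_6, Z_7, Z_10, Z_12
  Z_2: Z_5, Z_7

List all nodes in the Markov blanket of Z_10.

Z_10 has parents Z_2, Z_6, Z_11, Z_13.
Z_10 has children Z_0, Z_4, Z_8.
Co-parents of Z_10 (other parents of its children):
  Z_4's other parents are Z_3, Z_5, Z_9, Z_13.
  parents(Z_0) \ {Z_10} = {Z_9, Z_11, Z_12}.
  Z_8's other parents are Z_0, Z_2, Z_4, Z_6, Z_7, Z_12.
Taking the union gives {Z_0, Z_2, Z_3, Z_4, Z_5, Z_6, Z_7, Z_8, Z_9, Z_11, Z_12, Z_13}.

{Z_0, Z_2, Z_3, Z_4, Z_5, Z_6, Z_7, Z_8, Z_9, Z_11, Z_12, Z_13}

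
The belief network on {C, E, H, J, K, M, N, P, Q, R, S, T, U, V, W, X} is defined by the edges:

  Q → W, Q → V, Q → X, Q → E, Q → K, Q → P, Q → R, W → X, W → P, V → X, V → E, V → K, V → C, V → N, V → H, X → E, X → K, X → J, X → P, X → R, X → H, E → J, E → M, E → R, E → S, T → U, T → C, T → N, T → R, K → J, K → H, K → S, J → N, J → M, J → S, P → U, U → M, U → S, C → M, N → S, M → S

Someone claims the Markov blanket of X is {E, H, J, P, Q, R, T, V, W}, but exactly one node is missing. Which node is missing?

Recall MB(v) = parents ∪ children ∪ spouses, where spouses are the other parents of v's children.
Pa(X) = {Q, V, W}.
X has children E, H, J, K, P, R.
For each child, the remaining parents (spouses of X):
  E: Q, V
  K: Q, V
  J: E, K
  P: Q, W
  R: E, Q, T
  H: K, V
MB(X) = {E, H, J, K, P, Q, R, T, V, W}.
Comparing with the claimed set, K is missing.

K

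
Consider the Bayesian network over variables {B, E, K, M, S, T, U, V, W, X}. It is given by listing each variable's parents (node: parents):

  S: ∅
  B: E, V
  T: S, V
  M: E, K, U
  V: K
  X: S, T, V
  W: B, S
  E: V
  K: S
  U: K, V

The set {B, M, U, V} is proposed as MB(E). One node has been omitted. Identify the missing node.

K

Children of E: B, M.
E has parent V.
Parents of each child, excluding E:
  M: K, U
  B: V
MB(E) = {B, K, M, U, V}.
Comparing with the claimed set, K is missing.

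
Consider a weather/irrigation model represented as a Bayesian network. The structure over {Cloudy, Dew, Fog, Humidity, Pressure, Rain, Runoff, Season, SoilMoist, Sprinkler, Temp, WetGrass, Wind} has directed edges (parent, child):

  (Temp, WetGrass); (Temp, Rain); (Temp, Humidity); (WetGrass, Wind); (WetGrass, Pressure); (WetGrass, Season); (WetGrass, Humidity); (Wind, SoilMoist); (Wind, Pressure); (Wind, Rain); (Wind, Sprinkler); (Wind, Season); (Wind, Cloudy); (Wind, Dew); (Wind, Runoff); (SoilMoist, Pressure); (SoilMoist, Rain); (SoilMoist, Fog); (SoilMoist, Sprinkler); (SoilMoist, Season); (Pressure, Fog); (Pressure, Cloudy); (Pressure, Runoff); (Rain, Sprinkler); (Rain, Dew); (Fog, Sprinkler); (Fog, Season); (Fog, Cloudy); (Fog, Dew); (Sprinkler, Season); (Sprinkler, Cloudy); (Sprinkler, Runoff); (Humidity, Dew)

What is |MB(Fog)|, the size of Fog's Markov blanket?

10

Fog has parents Pressure, SoilMoist.
Children of Fog: Cloudy, Dew, Season, Sprinkler.
Other parents of Fog's children:
  Sprinkler's other parents are Rain, SoilMoist, Wind.
  Season also has parents SoilMoist, Sprinkler, WetGrass, Wind.
  Cloudy also has parents Pressure, Sprinkler, Wind.
  Dew's other parents are Humidity, Rain, Wind.
MB(Fog) = {Cloudy, Dew, Humidity, Pressure, Rain, Season, SoilMoist, Sprinkler, WetGrass, Wind}, which has 10 nodes.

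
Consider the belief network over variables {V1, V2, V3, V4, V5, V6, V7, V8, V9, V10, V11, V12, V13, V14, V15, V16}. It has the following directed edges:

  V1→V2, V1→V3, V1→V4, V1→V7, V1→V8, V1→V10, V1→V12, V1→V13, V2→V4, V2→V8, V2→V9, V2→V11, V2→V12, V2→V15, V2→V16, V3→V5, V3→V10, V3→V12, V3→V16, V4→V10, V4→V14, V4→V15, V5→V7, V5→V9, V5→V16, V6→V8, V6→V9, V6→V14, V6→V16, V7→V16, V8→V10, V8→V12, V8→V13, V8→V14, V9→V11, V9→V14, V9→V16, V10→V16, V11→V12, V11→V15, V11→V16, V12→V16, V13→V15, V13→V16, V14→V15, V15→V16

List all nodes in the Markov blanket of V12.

Pa(V12) = {V1, V2, V3, V8, V11}.
V12 has child V16.
For each child, the remaining parents (spouses of V12):
  V16: V2, V3, V5, V6, V7, V9, V10, V11, V13, V15
Taking the union gives {V1, V2, V3, V5, V6, V7, V8, V9, V10, V11, V13, V15, V16}.

{V1, V2, V3, V5, V6, V7, V8, V9, V10, V11, V13, V15, V16}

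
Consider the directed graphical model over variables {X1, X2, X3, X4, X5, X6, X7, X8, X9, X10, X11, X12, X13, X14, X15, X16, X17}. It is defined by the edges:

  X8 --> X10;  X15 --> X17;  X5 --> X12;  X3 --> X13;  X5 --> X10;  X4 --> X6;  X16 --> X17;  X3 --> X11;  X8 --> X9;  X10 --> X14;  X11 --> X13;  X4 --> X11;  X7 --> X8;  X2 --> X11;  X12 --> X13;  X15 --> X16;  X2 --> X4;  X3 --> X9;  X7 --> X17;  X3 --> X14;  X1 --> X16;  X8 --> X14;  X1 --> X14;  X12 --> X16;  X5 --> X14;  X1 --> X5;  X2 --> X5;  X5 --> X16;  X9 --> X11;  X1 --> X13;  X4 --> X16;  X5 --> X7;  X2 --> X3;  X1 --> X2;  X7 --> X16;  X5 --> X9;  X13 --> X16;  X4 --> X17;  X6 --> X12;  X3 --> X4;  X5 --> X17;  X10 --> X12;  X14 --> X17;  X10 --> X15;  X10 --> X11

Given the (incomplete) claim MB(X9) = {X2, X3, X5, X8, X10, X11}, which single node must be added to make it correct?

The Markov blanket of a node is its parents, its children, and the other parents of its children.
X9 has parents X3, X5, X8.
X9 has child X11.
Parents of each child, excluding X9:
  parents(X11) \ {X9} = {X2, X3, X4, X10}.
MB(X9) = {X2, X3, X4, X5, X8, X10, X11}.
Comparing with the claimed set, X4 is missing.

X4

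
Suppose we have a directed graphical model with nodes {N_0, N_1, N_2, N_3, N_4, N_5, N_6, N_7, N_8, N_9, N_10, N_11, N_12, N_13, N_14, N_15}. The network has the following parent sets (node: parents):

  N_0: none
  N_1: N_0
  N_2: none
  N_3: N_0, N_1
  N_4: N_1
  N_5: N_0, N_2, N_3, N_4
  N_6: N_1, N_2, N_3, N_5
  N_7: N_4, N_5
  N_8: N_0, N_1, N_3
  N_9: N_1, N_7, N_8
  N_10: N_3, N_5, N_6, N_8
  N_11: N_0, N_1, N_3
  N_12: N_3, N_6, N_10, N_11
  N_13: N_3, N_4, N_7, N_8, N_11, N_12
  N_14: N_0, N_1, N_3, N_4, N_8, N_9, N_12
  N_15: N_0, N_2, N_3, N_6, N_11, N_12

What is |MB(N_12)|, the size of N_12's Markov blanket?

By definition, MB(N_12) is built from N_12's parents, N_12's children, and the co-parents of N_12.
N_12 has children N_13, N_14, N_15.
N_12 has parents N_3, N_6, N_10, N_11.
For each child, the remaining parents (spouses of N_12):
  N_13's other parents are N_3, N_4, N_7, N_8, N_11.
  N_14's other parents are N_0, N_1, N_3, N_4, N_8, N_9.
  N_15's other parents are N_0, N_2, N_3, N_6, N_11.
MB(N_12) = {N_0, N_1, N_2, N_3, N_4, N_6, N_7, N_8, N_9, N_10, N_11, N_13, N_14, N_15}, which has 14 nodes.

14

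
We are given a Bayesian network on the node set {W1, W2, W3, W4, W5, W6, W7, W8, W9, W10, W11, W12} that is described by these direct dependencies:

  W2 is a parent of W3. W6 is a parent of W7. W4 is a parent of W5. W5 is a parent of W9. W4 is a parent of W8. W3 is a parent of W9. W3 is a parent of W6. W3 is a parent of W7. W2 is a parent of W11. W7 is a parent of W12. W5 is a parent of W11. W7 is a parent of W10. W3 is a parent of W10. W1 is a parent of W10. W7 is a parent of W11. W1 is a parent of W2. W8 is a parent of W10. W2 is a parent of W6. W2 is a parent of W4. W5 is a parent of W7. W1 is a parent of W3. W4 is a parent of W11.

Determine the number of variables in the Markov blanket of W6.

Recall MB(v) = parents ∪ children ∪ spouses, where spouses are the other parents of v's children.
W6's parents: W2, W3.
Ch(W6) = {W7}.
Other parents of W6's children:
  parents(W7) \ {W6} = {W3, W5}.
MB(W6) = {W2, W3, W5, W7}, which has 4 nodes.

4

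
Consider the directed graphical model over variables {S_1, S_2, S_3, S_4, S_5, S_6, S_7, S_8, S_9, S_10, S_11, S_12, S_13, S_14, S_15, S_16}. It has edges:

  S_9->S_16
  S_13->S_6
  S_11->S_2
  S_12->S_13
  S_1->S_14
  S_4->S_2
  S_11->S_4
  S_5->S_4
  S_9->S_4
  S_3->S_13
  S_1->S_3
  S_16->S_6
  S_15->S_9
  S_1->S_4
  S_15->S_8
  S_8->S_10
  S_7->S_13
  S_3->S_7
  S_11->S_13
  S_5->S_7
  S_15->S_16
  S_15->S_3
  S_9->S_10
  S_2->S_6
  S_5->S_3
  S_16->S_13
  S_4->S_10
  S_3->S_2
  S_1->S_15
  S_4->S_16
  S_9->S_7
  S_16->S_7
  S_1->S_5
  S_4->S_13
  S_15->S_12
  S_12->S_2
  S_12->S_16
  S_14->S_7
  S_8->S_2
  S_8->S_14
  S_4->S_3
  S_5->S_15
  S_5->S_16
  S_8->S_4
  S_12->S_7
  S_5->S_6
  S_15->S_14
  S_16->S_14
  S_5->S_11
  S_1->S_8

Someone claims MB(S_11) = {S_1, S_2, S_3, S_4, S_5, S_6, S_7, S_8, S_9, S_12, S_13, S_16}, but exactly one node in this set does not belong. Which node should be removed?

S_6

Parents of S_11: S_5.
Ch(S_11) = {S_2, S_4, S_13}.
Other parents of S_11's children:
  S_4's other parents are S_1, S_5, S_8, S_9.
  S_2's other parents are S_3, S_4, S_8, S_12.
  S_13 also has parents S_3, S_4, S_7, S_12, S_16.
MB(S_11) = {S_1, S_2, S_3, S_4, S_5, S_7, S_8, S_9, S_12, S_13, S_16}.
S_6 is neither a parent, child, nor co-parent of S_11, so it does not belong.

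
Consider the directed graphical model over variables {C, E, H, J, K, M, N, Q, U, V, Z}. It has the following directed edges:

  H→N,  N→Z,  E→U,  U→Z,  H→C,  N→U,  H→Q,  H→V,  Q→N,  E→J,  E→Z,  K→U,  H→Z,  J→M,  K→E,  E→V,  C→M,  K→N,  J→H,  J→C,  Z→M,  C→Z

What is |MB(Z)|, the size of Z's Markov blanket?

Pa(Z) = {C, E, H, N, U}.
Z has child M.
Parents of each child, excluding Z:
  M: C, J
MB(Z) = {C, E, H, J, M, N, U}, which has 7 nodes.

7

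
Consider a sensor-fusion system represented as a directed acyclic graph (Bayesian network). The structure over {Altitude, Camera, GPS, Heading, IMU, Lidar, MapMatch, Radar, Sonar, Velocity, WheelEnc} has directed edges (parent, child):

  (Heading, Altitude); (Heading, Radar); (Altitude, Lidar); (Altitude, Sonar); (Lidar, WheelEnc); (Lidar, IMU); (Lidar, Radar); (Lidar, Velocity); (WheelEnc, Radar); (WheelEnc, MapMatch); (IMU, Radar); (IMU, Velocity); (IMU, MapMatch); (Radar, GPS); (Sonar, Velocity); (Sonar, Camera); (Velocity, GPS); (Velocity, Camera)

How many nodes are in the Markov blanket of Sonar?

5

Recall MB(v) = parents ∪ children ∪ spouses, where spouses are the other parents of v's children.
Sonar's parents: Altitude.
Ch(Sonar) = {Camera, Velocity}.
Parents of each child, excluding Sonar:
  Velocity's other parents are IMU, Lidar.
  Camera also has parent Velocity.
MB(Sonar) = {Altitude, Camera, IMU, Lidar, Velocity}, which has 5 nodes.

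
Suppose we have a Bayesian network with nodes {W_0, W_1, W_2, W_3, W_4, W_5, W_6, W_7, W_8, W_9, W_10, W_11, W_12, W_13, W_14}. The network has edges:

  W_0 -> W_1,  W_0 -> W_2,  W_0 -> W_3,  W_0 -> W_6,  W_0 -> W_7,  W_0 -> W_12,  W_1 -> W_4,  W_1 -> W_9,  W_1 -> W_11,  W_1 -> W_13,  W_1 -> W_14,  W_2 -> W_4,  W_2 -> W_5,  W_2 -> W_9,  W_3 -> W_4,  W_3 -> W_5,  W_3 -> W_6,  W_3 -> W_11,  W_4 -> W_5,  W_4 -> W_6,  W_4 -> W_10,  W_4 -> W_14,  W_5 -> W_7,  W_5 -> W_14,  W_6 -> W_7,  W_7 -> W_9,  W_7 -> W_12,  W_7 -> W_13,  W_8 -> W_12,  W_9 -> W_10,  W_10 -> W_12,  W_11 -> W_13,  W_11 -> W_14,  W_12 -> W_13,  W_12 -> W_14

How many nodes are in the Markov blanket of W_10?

6

By definition, MB(W_10) is built from W_10's parents, W_10's children, and the co-parents of W_10.
W_10's children: W_12.
Parents of W_10: W_4, W_9.
Parents of each child, excluding W_10:
  W_12: W_0, W_7, W_8
MB(W_10) = {W_0, W_4, W_7, W_8, W_9, W_12}, which has 6 nodes.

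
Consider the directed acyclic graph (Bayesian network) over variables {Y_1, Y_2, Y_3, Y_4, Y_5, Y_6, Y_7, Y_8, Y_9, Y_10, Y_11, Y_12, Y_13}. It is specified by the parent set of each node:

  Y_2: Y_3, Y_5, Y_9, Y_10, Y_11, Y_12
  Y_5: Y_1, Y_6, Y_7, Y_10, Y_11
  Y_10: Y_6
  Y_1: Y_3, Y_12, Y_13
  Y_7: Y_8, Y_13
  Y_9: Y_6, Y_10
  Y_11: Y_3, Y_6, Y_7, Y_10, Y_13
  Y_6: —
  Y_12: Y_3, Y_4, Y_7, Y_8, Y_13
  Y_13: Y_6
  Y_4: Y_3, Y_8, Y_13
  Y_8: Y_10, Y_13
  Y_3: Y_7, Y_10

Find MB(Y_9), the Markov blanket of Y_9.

{Y_2, Y_3, Y_5, Y_6, Y_10, Y_11, Y_12}

Y_9 has parents Y_6, Y_10.
Y_9's children: Y_2.
Other parents of Y_9's children:
  Y_2: Y_3, Y_5, Y_10, Y_11, Y_12
MB(Y_9) = {Y_2, Y_3, Y_5, Y_6, Y_10, Y_11, Y_12}.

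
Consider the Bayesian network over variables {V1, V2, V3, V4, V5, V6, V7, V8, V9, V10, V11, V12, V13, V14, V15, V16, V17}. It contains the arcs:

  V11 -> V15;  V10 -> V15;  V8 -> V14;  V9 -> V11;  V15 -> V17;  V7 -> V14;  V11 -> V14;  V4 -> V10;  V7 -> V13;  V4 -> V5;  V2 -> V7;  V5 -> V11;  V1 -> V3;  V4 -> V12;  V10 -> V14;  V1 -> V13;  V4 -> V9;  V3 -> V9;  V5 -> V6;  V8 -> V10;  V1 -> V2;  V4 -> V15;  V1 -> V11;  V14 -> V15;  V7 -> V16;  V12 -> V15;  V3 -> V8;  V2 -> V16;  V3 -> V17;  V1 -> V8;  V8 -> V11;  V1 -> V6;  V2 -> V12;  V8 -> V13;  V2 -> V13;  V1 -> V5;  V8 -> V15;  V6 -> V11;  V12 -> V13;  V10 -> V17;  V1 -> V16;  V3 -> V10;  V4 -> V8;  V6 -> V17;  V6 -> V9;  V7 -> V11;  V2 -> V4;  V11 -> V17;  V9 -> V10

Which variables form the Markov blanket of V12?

V12 has parents V2, V4.
Ch(V12) = {V13, V15}.
Co-parents of V12 (other parents of its children):
  V13 also has parents V1, V2, V7, V8.
  parents(V15) \ {V12} = {V4, V8, V10, V11, V14}.
So the Markov blanket of V12 is {V1, V2, V4, V7, V8, V10, V11, V13, V14, V15}.

{V1, V2, V4, V7, V8, V10, V11, V13, V14, V15}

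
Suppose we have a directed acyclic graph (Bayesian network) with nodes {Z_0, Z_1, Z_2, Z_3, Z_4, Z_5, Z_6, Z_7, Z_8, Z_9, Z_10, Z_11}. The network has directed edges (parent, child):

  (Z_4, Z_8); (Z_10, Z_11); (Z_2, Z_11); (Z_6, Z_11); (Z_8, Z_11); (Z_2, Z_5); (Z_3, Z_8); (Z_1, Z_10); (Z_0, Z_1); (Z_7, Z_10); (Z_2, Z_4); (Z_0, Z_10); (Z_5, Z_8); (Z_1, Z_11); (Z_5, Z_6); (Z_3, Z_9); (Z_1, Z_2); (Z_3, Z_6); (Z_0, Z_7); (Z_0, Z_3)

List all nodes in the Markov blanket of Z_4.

Ch(Z_4) = {Z_8}.
Parents of Z_4: Z_2.
Parents of each child, excluding Z_4:
  Z_8 also has parents Z_3, Z_5.
Taking the union gives {Z_2, Z_3, Z_5, Z_8}.

{Z_2, Z_3, Z_5, Z_8}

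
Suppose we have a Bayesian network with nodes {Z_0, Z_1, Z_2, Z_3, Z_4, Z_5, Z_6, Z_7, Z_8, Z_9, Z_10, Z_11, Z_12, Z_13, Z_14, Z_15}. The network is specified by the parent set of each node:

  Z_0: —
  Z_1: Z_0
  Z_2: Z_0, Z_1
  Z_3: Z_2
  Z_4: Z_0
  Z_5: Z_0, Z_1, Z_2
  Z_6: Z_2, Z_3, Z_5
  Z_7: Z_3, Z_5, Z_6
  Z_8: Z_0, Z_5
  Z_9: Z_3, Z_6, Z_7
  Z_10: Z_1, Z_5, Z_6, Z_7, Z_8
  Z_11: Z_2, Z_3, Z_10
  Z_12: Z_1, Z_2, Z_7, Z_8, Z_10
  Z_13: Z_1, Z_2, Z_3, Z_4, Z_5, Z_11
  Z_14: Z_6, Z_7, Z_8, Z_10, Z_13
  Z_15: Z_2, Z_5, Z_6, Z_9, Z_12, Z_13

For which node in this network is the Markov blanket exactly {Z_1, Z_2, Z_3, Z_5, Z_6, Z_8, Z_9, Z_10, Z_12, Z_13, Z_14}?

The target node must have every member of {Z_1, Z_2, Z_3, Z_5, Z_6, Z_8, Z_9, Z_10, Z_12, Z_13, Z_14} as a parent, child, or co-parent, and no others.
Parents of Z_7: Z_3, Z_5, Z_6; children: Z_9, Z_10, Z_12, Z_14; co-parents: Z_1, Z_2, Z_3, Z_5, Z_6, Z_8, Z_10, Z_13.
These exactly cover the given set, so the node is Z_7.

Z_7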